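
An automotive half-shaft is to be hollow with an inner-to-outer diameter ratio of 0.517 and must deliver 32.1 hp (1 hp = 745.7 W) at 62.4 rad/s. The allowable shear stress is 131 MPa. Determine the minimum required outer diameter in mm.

25.2 mm

ω = 62.4 rad/s, so T = P/ω = 32.1×745.7 / 62.40 = 383.6 N·m.
For a hollow shaft with d_i/d_o = 0.517: τ_max = 16T/(π d_o³ (1−k⁴)), so d_o = [16T/(π τ_allow (1−k⁴))]^(1/3) = [16·383.6/(π·1.31×10^8·0.9286)]^(1/3) = 0.02523 m.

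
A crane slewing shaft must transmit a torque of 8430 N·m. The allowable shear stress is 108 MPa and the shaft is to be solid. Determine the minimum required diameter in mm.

73.5 mm

For a solid shaft τ_max = 16T/(πd³), so d = (16T/(π τ_allow))^(1/3) = (16·8430/(π·1.08×10^8))^(1/3) = 0.07353 m.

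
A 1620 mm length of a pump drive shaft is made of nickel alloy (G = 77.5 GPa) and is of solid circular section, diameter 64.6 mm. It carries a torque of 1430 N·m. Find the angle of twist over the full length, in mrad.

17.5 mrad

J = πd⁴/32 = π(0.0646)⁴/32 = 1.710×10^-6 m⁴.
θ = T·L/(G·J) = 1430 × 1.62 / (77.5×10⁹ × 1.710×10^-6) = 0.01748 rad.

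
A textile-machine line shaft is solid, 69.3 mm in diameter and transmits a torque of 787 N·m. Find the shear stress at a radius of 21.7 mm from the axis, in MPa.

J = πd⁴/32 = π(0.0693)⁴/32 = 2.264×10^-6 m⁴.
Shear stress varies linearly with radius: τ = T·r/J = 787.0 × 0.0217 / 2.264×10^-6 = 7.542×10^6 Pa.

7.54 MPa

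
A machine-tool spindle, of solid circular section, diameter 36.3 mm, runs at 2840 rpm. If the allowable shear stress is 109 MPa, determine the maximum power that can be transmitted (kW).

304 kW

J = πd⁴/32 = π(0.0363)⁴/32 = 1.705×10^-7 m⁴.
T_max = τ_allow·J/r = 1.09×10^8 × 1.705×10^-7 / 0.0181 = 1024 N·m.
ω = 2π·2840/60 = 297.4 rad/s, so P_max = T_max·ω = 3.045×10^5 W.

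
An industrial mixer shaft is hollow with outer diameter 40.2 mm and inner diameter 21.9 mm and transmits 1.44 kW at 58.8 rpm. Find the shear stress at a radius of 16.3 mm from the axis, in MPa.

16.3 MPa

ω = 2π·58.8/60 = 6.158 rad/s, so T = P/ω = 1.44×10³ / 6.158 = 233.9 N·m.
J = π(d_o⁴ − d_i⁴)/32 = π(0.0402⁴ − 0.0219⁴)/32 = 2.338×10^-7 m⁴.
Shear stress varies linearly with radius: τ = T·r/J = 233.9 × 0.0163 / 2.338×10^-7 = 1.630×10^7 Pa.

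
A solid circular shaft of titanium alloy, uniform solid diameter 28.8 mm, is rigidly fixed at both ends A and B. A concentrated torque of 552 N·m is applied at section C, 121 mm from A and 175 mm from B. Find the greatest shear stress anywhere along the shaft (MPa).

69.6 MPa

With uniform GJ and both ends fixed, compatibility θ_AC = θ_CB gives T_A·a = T_B·b, together with T_A + T_B = T₀.
T_A = T₀·b/(a+b) = 552.0·175/296.0 = 326.4 N·m; T_B = 225.6 N·m.
τ in each portion: τ_AC = 6.96×10^7 Pa, τ_CB = 4.81×10^7 Pa; maximum is in AC.
τ_max = T_AC·r/J = 326.4·0.0144/6.75×10^-8 = 6.958×10^7 Pa.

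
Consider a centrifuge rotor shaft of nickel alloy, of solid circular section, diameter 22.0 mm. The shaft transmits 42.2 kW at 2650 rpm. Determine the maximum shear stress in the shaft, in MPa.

ω = 2π·2650/60 = 277.5 rad/s, so T = P/ω = 42.2×10³ / 277.5 = 152.1 N·m.
J = πd⁴/32 = π(0.0220)⁴/32 = 2.300×10^-8 m⁴.
τ_max = T·r/J = 152.1 × 0.0110 / 2.300×10^-8 = 7.273×10^7 Pa.

72.7 MPa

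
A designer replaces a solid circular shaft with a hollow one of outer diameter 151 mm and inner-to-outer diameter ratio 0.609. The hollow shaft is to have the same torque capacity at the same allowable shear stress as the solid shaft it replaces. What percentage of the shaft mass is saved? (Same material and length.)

Equal τ_max and T ⇒ the solid shaft needs d_s³ = d_o³(1−k⁴), so d_s = 151·(1−0.609⁴)^(1/3) = 143.7 mm.
Area ratio A_h/A_s = d_o²(1−k²)/d_s² = (1−k²)/(1−k⁴)^(2/3) = 0.6943.
Mass saving = 1 − 0.6943 = 30.6 %.

30.6 %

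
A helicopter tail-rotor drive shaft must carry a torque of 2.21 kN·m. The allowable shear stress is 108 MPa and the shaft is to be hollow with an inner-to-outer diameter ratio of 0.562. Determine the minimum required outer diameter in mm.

For a hollow shaft with d_i/d_o = 0.562: τ_max = 16T/(π d_o³ (1−k⁴)), so d_o = [16T/(π τ_allow (1−k⁴))]^(1/3) = [16·2210/(π·1.08×10^8·0.9002)]^(1/3) = 0.04874 m.

48.7 mm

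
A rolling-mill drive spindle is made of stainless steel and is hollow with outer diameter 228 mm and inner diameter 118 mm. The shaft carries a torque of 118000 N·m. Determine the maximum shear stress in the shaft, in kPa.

54600 kPa

J = π(d_o⁴ − d_i⁴)/32 = π(0.228⁴ − 0.118⁴)/32 = 2.463×10^-4 m⁴.
τ_max = T·r/J = 118000 × 0.114 / 2.463×10^-4 = 5.462×10^7 Pa.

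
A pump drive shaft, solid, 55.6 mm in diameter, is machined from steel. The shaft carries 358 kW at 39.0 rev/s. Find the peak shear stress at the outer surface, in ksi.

6.28 ksi

ω = 2π·39.0 = 245.0 rad/s, so T = P/ω = 358×10³ / 245.0 = 1461 N·m.
J = πd⁴/32 = π(0.0556)⁴/32 = 9.382×10^-7 m⁴.
τ_max = T·r/J = 1461 × 0.0278 / 9.382×10^-7 = 4.329×10^7 Pa.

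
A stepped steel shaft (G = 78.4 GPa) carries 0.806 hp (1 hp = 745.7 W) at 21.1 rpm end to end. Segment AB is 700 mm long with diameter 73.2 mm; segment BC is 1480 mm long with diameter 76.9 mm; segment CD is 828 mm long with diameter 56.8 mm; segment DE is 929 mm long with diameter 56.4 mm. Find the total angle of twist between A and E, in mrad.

ω = 2π·21.1/60 = 2.210 rad/s, so T = P/ω = 0.806×745.7 / 2.210 = 272.0 N·m.
J_AB = π(0.0732)⁴/32 = 2.82×10^-6 m⁴; J_BC = π(0.0769)⁴/32 = 3.43×10^-6 m⁴; J_CD = π(0.0568)⁴/32 = 1.02×10^-6 m⁴; J_DE = π(0.0564)⁴/32 = 9.93×10^-7 m⁴.
θ = (T/G)·Σ L_i/J_i = (272.0/78.4×10⁹)·(0.700/2.82×10^-6 + 1.48/3.43×10^-6 + 0.828/1.02×10^-6 + 0.929/9.93×10^-7) = 8.413×10^-3 rad.

8.41 mrad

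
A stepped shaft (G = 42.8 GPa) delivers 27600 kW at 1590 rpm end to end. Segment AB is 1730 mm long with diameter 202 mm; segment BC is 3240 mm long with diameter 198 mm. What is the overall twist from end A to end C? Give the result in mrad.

ω = 2π·1590/60 = 166.5 rad/s, so T = P/ω = 27600×10³ / 166.5 = 165800 N·m.
J_AB = π(0.202)⁴/32 = 1.63×10^-4 m⁴; J_BC = π(0.198)⁴/32 = 1.51×10^-4 m⁴.
θ = (T/G)·Σ L_i/J_i = (165800/42.8×10⁹)·(1.73/1.63×10^-4 + 3.24/1.51×10^-4) = 0.1242 rad.

124 mrad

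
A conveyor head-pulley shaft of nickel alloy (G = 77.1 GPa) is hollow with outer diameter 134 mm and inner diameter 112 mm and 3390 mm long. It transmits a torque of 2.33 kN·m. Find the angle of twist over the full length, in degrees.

0.362°

J = π(d_o⁴ − d_i⁴)/32 = π(0.134⁴ − 0.112⁴)/32 = 1.621×10^-5 m⁴.
θ = T·L/(G·J) = 2330 × 3.39 / (77.1×10⁹ × 1.621×10^-5) = 6.322×10^-3 rad.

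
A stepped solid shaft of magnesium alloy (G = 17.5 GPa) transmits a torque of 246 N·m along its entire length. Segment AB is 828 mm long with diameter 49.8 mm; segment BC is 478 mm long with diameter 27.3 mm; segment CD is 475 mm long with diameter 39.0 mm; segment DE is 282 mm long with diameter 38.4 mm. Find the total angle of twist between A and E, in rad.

J_AB = π(0.0498)⁴/32 = 6.04×10^-7 m⁴; J_BC = π(0.0273)⁴/32 = 5.45×10^-8 m⁴; J_CD = π(0.0390)⁴/32 = 2.27×10^-7 m⁴; J_DE = π(0.0384)⁴/32 = 2.13×10^-7 m⁴.
θ = (T/G)·Σ L_i/J_i = (246.0/17.5×10⁹)·(0.828/6.04×10^-7 + 0.478/5.45×10^-8 + 0.475/2.27×10^-7 + 0.282/2.13×10^-7) = 0.1905 rad.

0.190 rad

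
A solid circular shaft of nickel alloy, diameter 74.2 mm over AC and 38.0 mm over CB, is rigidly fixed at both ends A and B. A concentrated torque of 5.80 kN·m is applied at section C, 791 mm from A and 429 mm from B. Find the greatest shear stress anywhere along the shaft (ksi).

9.31 ksi

Compatibility: T_A·a/J_AC = T_B·b/J_CB with T_A + T_B = T₀.
J_AC = 2.98×10^-6 m⁴, J_CB = 2.05×10^-7 m⁴, so T_A = T₀·(J_AC/a)/((J_AC/a)+(J_CB/b)) = 5147 N·m, T_B = 652.8 N·m.
τ in each portion: τ_AC = 6.42×10^7 Pa, τ_CB = 6.06×10^7 Pa; maximum is in AC.
τ_max = T_AC·r/J = 5147·0.0371/2.98×10^-6 = 6.417×10^7 Pa.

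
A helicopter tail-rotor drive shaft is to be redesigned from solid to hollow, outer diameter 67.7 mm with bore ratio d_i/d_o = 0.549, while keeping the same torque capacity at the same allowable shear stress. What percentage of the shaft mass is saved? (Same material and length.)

Equal τ_max and T ⇒ the solid shaft needs d_s³ = d_o³(1−k⁴), so d_s = 67.7·(1−0.549⁴)^(1/3) = 65.58 mm.
Area ratio A_h/A_s = d_o²(1−k²)/d_s² = (1−k²)/(1−k⁴)^(2/3) = 0.7444.
Mass saving = 1 − 0.7444 = 25.6 %.

25.6 %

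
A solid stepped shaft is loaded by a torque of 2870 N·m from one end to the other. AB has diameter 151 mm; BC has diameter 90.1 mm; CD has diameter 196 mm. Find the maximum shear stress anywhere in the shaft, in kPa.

Under the same torque, τ_max = 16T/(πd³) is largest where d is smallest — segment BC (d = 90.1 mm).
τ_max = 16·2870/(π·(0.0901)³) = 1.998×10^7 Pa.

20000 kPa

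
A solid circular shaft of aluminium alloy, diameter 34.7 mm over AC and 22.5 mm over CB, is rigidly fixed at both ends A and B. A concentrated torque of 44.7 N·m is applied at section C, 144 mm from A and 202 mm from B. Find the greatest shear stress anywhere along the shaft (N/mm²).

4.84 N/mm²

Compatibility: T_A·a/J_AC = T_B·b/J_CB with T_A + T_B = T₀.
J_AC = 1.42×10^-7 m⁴, J_CB = 2.52×10^-8 m⁴, so T_A = T₀·(J_AC/a)/((J_AC/a)+(J_CB/b)) = 39.70 N·m, T_B = 5.002 N·m.
τ in each portion: τ_AC = 4.84×10^6 Pa, τ_CB = 2.24×10^6 Pa; maximum is in AC.
τ_max = T_AC·r/J = 39.70·0.0174/1.42×10^-7 = 4.839×10^6 Pa.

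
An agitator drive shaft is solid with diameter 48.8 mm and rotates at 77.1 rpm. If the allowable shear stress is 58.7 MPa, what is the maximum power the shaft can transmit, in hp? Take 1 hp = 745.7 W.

14.5 hp

J = πd⁴/32 = π(0.0488)⁴/32 = 5.568×10^-7 m⁴.
T_max = τ_allow·J/r = 5.87×10^7 × 5.568×10^-7 / 0.0244 = 1339 N·m.
ω = 2π·77.1/60 = 8.074 rad/s, so P_max = T_max·ω = 1.081×10^4 W.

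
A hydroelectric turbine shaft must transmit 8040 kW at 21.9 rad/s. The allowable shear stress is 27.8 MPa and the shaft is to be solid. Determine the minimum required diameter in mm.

ω = 21.9 rad/s, so T = P/ω = 8040×10³ / 21.90 = 367100 N·m.
For a solid shaft τ_max = 16T/(πd³), so d = (16T/(π τ_allow))^(1/3) = (16·367100/(π·2.78×10^7))^(1/3) = 0.4067 m.

407 mm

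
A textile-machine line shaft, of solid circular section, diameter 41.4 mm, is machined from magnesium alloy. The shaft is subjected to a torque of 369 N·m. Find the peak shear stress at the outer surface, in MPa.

26.5 MPa

J = πd⁴/32 = π(0.0414)⁴/32 = 2.884×10^-7 m⁴.
τ_max = T·r/J = 369.0 × 0.0207 / 2.884×10^-7 = 2.648×10^7 Pa.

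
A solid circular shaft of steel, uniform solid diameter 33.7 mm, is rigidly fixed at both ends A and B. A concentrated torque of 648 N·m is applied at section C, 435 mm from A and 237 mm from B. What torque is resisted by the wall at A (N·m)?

229 N·m

With uniform GJ and both ends fixed, compatibility θ_AC = θ_CB gives T_A·a = T_B·b, together with T_A + T_B = T₀.
T_A = T₀·b/(a+b) = 648.0·237/672.0 = 228.5 N·m; T_B = 419.5 N·m.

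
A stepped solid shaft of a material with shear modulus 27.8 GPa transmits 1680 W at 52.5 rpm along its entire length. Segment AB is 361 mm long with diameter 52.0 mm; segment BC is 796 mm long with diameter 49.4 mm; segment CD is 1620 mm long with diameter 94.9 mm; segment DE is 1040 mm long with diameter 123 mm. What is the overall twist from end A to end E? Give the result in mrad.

23.2 mrad

ω = 2π·52.5/60 = 5.498 rad/s, so T = P/ω = 1680 / 5.498 = 305.6 N·m.
J_AB = π(0.0520)⁴/32 = 7.18×10^-7 m⁴; J_BC = π(0.0494)⁴/32 = 5.85×10^-7 m⁴; J_CD = π(0.0949)⁴/32 = 7.96×10^-6 m⁴; J_DE = π(0.123)⁴/32 = 2.25×10^-5 m⁴.
θ = (T/G)·Σ L_i/J_i = (305.6/27.8×10⁹)·(0.361/7.18×10^-7 + 0.796/5.85×10^-7 + 1.62/7.96×10^-6 + 1.04/2.25×10^-5) = 0.02324 rad.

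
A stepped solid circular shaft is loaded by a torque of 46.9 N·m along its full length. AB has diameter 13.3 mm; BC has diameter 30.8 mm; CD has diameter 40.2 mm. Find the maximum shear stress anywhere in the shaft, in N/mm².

Under the same torque, τ_max = 16T/(πd³) is largest where d is smallest — segment AB (d = 13.3 mm).
τ_max = 16·46.90/(π·(0.0133)³) = 1.015×10^8 Pa.

102 N/mm²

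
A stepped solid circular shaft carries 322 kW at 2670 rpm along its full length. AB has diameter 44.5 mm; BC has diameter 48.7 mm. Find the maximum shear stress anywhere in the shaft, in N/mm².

66.6 N/mm²

ω = 2π·2670/60 = 279.6 rad/s, so T = P/ω = 322×10³ / 279.6 = 1152 N·m.
Under the same torque, τ_max = 16T/(πd³) is largest where d is smallest — segment AB (d = 44.5 mm).
τ_max = 16·1152/(π·(0.0445)³) = 6.656×10^7 Pa.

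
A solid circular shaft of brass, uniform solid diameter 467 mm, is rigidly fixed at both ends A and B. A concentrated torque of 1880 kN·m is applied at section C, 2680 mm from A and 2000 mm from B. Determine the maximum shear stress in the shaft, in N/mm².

With uniform GJ and both ends fixed, compatibility θ_AC = θ_CB gives T_A·a = T_B·b, together with T_A + T_B = T₀.
T_A = T₀·b/(a+b) = 1.880e6·2000/4680 = 803400 N·m; T_B = 1.077e6 N·m.
τ in each portion: τ_AC = 4.02×10^7 Pa, τ_CB = 5.38×10^7 Pa; maximum is in CB.
τ_max = T_CB·r/J = 1.077e6·0.234/4.67×10^-3 = 5.384×10^7 Pa.

53.8 N/mm²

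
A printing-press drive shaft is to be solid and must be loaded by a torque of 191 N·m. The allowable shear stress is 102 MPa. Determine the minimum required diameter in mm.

21.2 mm

For a solid shaft τ_max = 16T/(πd³), so d = (16T/(π τ_allow))^(1/3) = (16·191.0/(π·1.02×10^8))^(1/3) = 0.02121 m.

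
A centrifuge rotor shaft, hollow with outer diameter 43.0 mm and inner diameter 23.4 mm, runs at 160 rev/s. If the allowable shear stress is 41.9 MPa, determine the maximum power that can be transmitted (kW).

J = π(d_o⁴ − d_i⁴)/32 = π(0.0430⁴ − 0.0234⁴)/32 = 3.062×10^-7 m⁴.
T_max = τ_allow·J/r = 4.19×10^7 × 3.062×10^-7 / 0.0215 = 596.7 N·m.
ω = 2π·160 = 1005 rad/s, so P_max = T_max·ω = 5.999×10^5 W.

600 kW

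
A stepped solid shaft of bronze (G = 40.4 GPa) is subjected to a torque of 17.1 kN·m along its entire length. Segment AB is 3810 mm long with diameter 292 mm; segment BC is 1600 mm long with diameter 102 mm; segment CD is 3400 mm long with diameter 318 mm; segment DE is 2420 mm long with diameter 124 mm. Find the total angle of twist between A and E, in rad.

J_AB = π(0.292)⁴/32 = 7.14×10^-4 m⁴; J_BC = π(0.102)⁴/32 = 1.06×10^-5 m⁴; J_CD = π(0.318)⁴/32 = 1.00×10^-3 m⁴; J_DE = π(0.124)⁴/32 = 2.32×10^-5 m⁴.
θ = (T/G)·Σ L_i/J_i = (17100/40.4×10⁹)·(3.81/7.14×10^-4 + 1.60/1.06×10^-5 + 3.40/1.00×10^-3 + 2.42/2.32×10^-5) = 0.1116 rad.

0.112 rad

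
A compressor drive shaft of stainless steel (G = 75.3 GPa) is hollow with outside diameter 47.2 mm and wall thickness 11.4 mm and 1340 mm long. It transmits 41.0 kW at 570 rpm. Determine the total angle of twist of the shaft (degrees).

ω = 2π·570/60 = 59.69 rad/s, so T = P/ω = 41.0×10³ / 59.69 = 686.9 N·m.
J = π(d_o⁴ − d_i⁴)/32 = π(0.0472⁴ − 0.0244⁴)/32 = 4.525×10^-7 m⁴.
θ = T·L/(G·J) = 686.9 × 1.34 / (75.3×10⁹ × 4.525×10^-7) = 0.02701 rad.

1.55°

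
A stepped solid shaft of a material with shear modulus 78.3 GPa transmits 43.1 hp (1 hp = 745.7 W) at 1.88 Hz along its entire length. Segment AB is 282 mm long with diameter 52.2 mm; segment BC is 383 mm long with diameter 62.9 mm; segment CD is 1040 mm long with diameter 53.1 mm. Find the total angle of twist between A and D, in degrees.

3.92°

ω = 2π·1.88 = 11.81 rad/s, so T = P/ω = 43.1×745.7 / 11.81 = 2721 N·m.
J_AB = π(0.0522)⁴/32 = 7.29×10^-7 m⁴; J_BC = π(0.0629)⁴/32 = 1.54×10^-6 m⁴; J_CD = π(0.0531)⁴/32 = 7.81×10^-7 m⁴.
θ = (T/G)·Σ L_i/J_i = (2721/78.3×10⁹)·(0.282/7.29×10^-7 + 0.383/1.54×10^-6 + 1.04/7.81×10^-7) = 0.06841 rad.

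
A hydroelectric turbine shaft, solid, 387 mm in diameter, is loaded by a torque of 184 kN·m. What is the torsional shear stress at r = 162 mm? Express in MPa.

13.5 MPa

J = πd⁴/32 = π(0.387)⁴/32 = 2.202×10^-3 m⁴.
Shear stress varies linearly with radius: τ = T·r/J = 184000 × 0.162 / 2.202×10^-3 = 1.354×10^7 Pa.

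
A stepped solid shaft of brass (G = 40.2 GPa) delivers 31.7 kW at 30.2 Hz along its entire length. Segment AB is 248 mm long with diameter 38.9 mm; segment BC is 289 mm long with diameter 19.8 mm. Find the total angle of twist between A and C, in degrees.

4.82°

ω = 2π·30.2 = 189.8 rad/s, so T = P/ω = 31.7×10³ / 189.8 = 167.1 N·m.
J_AB = π(0.0389)⁴/32 = 2.25×10^-7 m⁴; J_BC = π(0.0198)⁴/32 = 1.51×10^-8 m⁴.
θ = (T/G)·Σ L_i/J_i = (167.1/40.2×10⁹)·(0.248/2.25×10^-7 + 0.289/1.51×10^-8) = 0.08418 rad.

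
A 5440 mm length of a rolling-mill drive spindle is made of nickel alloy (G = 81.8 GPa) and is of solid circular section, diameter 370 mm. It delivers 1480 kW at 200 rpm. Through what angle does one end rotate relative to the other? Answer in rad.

0.00255 rad

ω = 2π·200/60 = 20.94 rad/s, so T = P/ω = 1480×10³ / 20.94 = 70660 N·m.
J = πd⁴/32 = π(0.370)⁴/32 = 1.840×10^-3 m⁴.
θ = T·L/(G·J) = 70660 × 5.44 / (81.8×10⁹ × 1.840×10^-3) = 2.554×10^-3 rad.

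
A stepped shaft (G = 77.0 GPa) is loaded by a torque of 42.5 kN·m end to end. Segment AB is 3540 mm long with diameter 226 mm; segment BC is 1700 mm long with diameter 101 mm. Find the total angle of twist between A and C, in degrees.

J_AB = π(0.226)⁴/32 = 2.56×10^-4 m⁴; J_BC = π(0.101)⁴/32 = 1.02×10^-5 m⁴.
θ = (T/G)·Σ L_i/J_i = (42500/77.0×10⁹)·(3.54/2.56×10^-4 + 1.70/1.02×10^-5) = 0.09948 rad.

5.70°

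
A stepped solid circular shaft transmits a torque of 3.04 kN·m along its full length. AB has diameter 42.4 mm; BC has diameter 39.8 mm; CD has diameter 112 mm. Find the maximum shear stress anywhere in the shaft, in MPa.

Under the same torque, τ_max = 16T/(πd³) is largest where d is smallest — segment BC (d = 39.8 mm).
τ_max = 16·3040/(π·(0.0398)³) = 2.456×10^8 Pa.

246 MPa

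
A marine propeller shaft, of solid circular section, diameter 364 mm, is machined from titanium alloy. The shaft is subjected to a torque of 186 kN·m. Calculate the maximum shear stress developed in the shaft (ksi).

2.85 ksi

J = πd⁴/32 = π(0.364)⁴/32 = 1.723×10^-3 m⁴.
τ_max = T·r/J = 186000 × 0.182 / 1.723×10^-3 = 1.964×10^7 Pa.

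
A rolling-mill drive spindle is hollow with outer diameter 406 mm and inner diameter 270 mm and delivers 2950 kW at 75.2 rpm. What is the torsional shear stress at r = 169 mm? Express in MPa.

ω = 2π·75.2/60 = 7.875 rad/s, so T = P/ω = 2950×10³ / 7.875 = 374600 N·m.
J = π(d_o⁴ − d_i⁴)/32 = π(0.406⁴ − 0.270⁴)/32 = 2.146×10^-3 m⁴.
Shear stress varies linearly with radius: τ = T·r/J = 374600 × 0.169 / 2.146×10^-3 = 2.950×10^7 Pa.

29.5 MPa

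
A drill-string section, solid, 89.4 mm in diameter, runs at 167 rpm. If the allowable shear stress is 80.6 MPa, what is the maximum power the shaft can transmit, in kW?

198 kW

J = πd⁴/32 = π(0.0894)⁴/32 = 6.271×10^-6 m⁴.
T_max = τ_allow·J/r = 8.06×10^7 × 6.271×10^-6 / 0.0447 = 11310 N·m.
ω = 2π·167/60 = 17.49 rad/s, so P_max = T_max·ω = 1.978×10^5 W.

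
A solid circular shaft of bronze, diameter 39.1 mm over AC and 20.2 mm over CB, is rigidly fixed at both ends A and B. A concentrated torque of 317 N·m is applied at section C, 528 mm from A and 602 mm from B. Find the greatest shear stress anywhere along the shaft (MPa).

25.4 MPa

Compatibility: T_A·a/J_AC = T_B·b/J_CB with T_A + T_B = T₀.
J_AC = 2.29×10^-7 m⁴, J_CB = 1.63×10^-8 m⁴, so T_A = T₀·(J_AC/a)/((J_AC/a)+(J_CB/b)) = 298.4 N·m, T_B = 18.64 N·m.
τ in each portion: τ_AC = 2.54×10^7 Pa, τ_CB = 1.15×10^7 Pa; maximum is in AC.
τ_max = T_AC·r/J = 298.4·0.0196/2.29×10^-7 = 2.542×10^7 Pa.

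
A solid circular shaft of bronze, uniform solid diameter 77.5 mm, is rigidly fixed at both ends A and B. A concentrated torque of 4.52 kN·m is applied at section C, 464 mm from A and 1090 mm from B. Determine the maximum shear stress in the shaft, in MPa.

With uniform GJ and both ends fixed, compatibility θ_AC = θ_CB gives T_A·a = T_B·b, together with T_A + T_B = T₀.
T_A = T₀·b/(a+b) = 4520·1090/1554 = 3170 N·m; T_B = 1350 N·m.
τ in each portion: τ_AC = 3.47×10^7 Pa, τ_CB = 1.48×10^7 Pa; maximum is in AC.
τ_max = T_AC·r/J = 3170·0.0387/3.54×10^-6 = 3.469×10^7 Pa.

34.7 MPa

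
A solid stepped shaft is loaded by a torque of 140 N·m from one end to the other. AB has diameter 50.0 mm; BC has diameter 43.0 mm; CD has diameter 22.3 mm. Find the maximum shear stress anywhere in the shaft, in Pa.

Under the same torque, τ_max = 16T/(πd³) is largest where d is smallest — segment CD (d = 22.3 mm).
τ_max = 16·140.0/(π·(0.0223)³) = 6.430×10^7 Pa.

6.43e7 Pa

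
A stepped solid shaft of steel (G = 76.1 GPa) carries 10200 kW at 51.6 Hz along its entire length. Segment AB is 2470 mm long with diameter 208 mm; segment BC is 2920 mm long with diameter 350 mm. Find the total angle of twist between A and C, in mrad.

6.38 mrad

ω = 2π·51.6 = 324.2 rad/s, so T = P/ω = 10200×10³ / 324.2 = 31460 N·m.
J_AB = π(0.208)⁴/32 = 1.84×10^-4 m⁴; J_BC = π(0.350)⁴/32 = 1.47×10^-3 m⁴.
θ = (T/G)·Σ L_i/J_i = (31460/76.1×10⁹)·(2.47/1.84×10^-4 + 2.92/1.47×10^-3) = 6.376×10^-3 rad.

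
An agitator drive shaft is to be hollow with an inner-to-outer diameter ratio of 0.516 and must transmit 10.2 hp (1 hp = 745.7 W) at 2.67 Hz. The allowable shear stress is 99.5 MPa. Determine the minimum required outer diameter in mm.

29.2 mm

ω = 2π·2.67 = 16.78 rad/s, so T = P/ω = 10.2×745.7 / 16.78 = 453.4 N·m.
For a hollow shaft with d_i/d_o = 0.516: τ_max = 16T/(π d_o³ (1−k⁴)), so d_o = [16T/(π τ_allow (1−k⁴))]^(1/3) = [16·453.4/(π·9.95×10^7·0.9291)]^(1/3) = 0.02923 m.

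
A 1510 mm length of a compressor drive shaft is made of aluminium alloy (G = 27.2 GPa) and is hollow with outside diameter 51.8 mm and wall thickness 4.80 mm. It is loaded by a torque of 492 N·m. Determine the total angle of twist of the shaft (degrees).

3.96°

J = π(d_o⁴ − d_i⁴)/32 = π(0.0518⁴ − 0.0422⁴)/32 = 3.955×10^-7 m⁴.
θ = T·L/(G·J) = 492.0 × 1.51 / (27.2×10⁹ × 3.955×10^-7) = 0.06906 rad.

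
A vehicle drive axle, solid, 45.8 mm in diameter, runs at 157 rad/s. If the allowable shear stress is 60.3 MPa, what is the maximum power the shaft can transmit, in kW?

179 kW

J = πd⁴/32 = π(0.0458)⁴/32 = 4.320×10^-7 m⁴.
T_max = τ_allow·J/r = 6.03×10^7 × 4.320×10^-7 / 0.0229 = 1137 N·m.
ω = 157 rad/s, so P_max = T_max·ω = 1.786×10^5 W.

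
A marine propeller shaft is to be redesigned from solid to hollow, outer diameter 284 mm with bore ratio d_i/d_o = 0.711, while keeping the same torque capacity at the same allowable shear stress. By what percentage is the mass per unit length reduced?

Equal τ_max and T ⇒ the solid shaft needs d_s³ = d_o³(1−k⁴), so d_s = 284·(1−0.711⁴)^(1/3) = 257.4 mm.
Area ratio A_h/A_s = d_o²(1−k²)/d_s² = (1−k²)/(1−k⁴)^(2/3) = 0.6020.
Mass saving = 1 − 0.6020 = 39.8 %.

39.8 %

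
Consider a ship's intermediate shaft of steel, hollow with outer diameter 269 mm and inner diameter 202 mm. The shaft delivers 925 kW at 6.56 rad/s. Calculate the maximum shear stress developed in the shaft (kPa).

ω = 6.56 rad/s, so T = P/ω = 925×10³ / 6.560 = 141000 N·m.
J = π(d_o⁴ − d_i⁴)/32 = π(0.269⁴ − 0.202⁴)/32 = 3.506×10^-4 m⁴.
τ_max = T·r/J = 141000 × 0.135 / 3.506×10^-4 = 5.409×10^7 Pa.

54100 kPa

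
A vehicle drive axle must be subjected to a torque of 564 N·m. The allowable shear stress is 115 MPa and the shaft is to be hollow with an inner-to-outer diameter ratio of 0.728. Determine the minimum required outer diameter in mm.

32.6 mm

For a hollow shaft with d_i/d_o = 0.728: τ_max = 16T/(π d_o³ (1−k⁴)), so d_o = [16T/(π τ_allow (1−k⁴))]^(1/3) = [16·564.0/(π·1.15×10^8·0.7191)]^(1/3) = 0.03263 m.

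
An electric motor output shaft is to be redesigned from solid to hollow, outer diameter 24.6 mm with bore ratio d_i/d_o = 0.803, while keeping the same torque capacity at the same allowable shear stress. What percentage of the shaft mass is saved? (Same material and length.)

49.2 %

Equal τ_max and T ⇒ the solid shaft needs d_s³ = d_o³(1−k⁴), so d_s = 24.6·(1−0.803⁴)^(1/3) = 20.56 mm.
Area ratio A_h/A_s = d_o²(1−k²)/d_s² = (1−k²)/(1−k⁴)^(2/3) = 0.5082.
Mass saving = 1 − 0.5082 = 49.2 %.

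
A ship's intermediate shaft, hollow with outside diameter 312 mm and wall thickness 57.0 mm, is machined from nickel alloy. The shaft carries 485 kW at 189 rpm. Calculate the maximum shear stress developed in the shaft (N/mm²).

4.90 N/mm²

ω = 2π·189/60 = 19.79 rad/s, so T = P/ω = 485×10³ / 19.79 = 24500 N·m.
J = π(d_o⁴ − d_i⁴)/32 = π(0.312⁴ − 0.198⁴)/32 = 7.794×10^-4 m⁴.
τ_max = T·r/J = 24500 × 0.156 / 7.794×10^-4 = 4.905×10^6 Pa.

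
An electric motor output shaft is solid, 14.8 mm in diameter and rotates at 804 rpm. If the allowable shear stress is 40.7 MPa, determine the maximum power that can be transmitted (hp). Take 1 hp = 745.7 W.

2.93 hp

J = πd⁴/32 = π(0.0148)⁴/32 = 4.710×10^-9 m⁴.
T_max = τ_allow·J/r = 4.07×10^7 × 4.710×10^-9 / 0.00740 = 25.91 N·m.
ω = 2π·804/60 = 84.19 rad/s, so P_max = T_max·ω = 2181 W.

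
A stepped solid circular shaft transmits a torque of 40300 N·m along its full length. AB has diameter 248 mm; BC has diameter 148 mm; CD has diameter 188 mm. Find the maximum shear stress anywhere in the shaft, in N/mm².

Under the same torque, τ_max = 16T/(πd³) is largest where d is smallest — segment BC (d = 148 mm).
τ_max = 16·40300/(π·(0.148)³) = 6.331×10^7 Pa.

63.3 N/mm²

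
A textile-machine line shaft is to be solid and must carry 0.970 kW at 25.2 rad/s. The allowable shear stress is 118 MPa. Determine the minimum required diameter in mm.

11.8 mm

ω = 25.2 rad/s, so T = P/ω = 0.970×10³ / 25.20 = 38.49 N·m.
For a solid shaft τ_max = 16T/(πd³), so d = (16T/(π τ_allow))^(1/3) = (16·38.49/(π·1.18×10^8))^(1/3) = 0.01184 m.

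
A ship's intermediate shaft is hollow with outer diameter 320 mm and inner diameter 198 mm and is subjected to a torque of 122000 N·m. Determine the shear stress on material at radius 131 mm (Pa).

J = π(d_o⁴ − d_i⁴)/32 = π(0.320⁴ − 0.198⁴)/32 = 8.785×10^-4 m⁴.
Shear stress varies linearly with radius: τ = T·r/J = 122000 × 0.131 / 8.785×10^-4 = 1.819×10^7 Pa.

1.82e7 Pa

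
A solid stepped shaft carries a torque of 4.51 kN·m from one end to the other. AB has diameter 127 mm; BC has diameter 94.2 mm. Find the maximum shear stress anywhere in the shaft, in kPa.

Under the same torque, τ_max = 16T/(πd³) is largest where d is smallest — segment BC (d = 94.2 mm).
τ_max = 16·4510/(π·(0.0942)³) = 2.748×10^7 Pa.

27500 kPa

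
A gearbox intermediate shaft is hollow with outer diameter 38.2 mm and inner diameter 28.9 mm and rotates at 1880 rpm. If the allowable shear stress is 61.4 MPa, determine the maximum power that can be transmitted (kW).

89.0 kW

J = π(d_o⁴ − d_i⁴)/32 = π(0.0382⁴ − 0.0289⁴)/32 = 1.406×10^-7 m⁴.
T_max = τ_allow·J/r = 6.14×10^7 × 1.406×10^-7 / 0.0191 = 451.9 N·m.
ω = 2π·1880/60 = 196.9 rad/s, so P_max = T_max·ω = 8.896×10^4 W.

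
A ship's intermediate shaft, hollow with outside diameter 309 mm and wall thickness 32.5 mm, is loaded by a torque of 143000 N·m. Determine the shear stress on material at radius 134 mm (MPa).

J = π(d_o⁴ − d_i⁴)/32 = π(0.309⁴ − 0.244⁴)/32 = 5.470×10^-4 m⁴.
Shear stress varies linearly with radius: τ = T·r/J = 143000 × 0.134 / 5.470×10^-4 = 3.503×10^7 Pa.

35.0 MPa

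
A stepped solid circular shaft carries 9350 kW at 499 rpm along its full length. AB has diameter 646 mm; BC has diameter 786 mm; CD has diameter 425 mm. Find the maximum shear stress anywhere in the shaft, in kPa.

11900 kPa

ω = 2π·499/60 = 52.26 rad/s, so T = P/ω = 9350×10³ / 52.26 = 178900 N·m.
Under the same torque, τ_max = 16T/(πd³) is largest where d is smallest — segment CD (d = 425 mm).
τ_max = 16·178900/(π·(0.425)³) = 1.187×10^7 Pa.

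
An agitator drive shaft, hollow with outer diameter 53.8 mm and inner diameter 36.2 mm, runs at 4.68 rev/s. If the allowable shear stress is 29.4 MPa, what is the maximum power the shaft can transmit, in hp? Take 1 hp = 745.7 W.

28.2 hp

J = π(d_o⁴ − d_i⁴)/32 = π(0.0538⁴ − 0.0362⁴)/32 = 6.539×10^-7 m⁴.
T_max = τ_allow·J/r = 2.94×10^7 × 6.539×10^-7 / 0.0269 = 714.7 N·m.
ω = 2π·4.68 = 29.41 rad/s, so P_max = T_max·ω = 2.102×10^4 W.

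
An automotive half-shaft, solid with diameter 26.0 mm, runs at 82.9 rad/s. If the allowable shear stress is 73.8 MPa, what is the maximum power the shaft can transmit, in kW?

21.1 kW

J = πd⁴/32 = π(0.0260)⁴/32 = 4.486×10^-8 m⁴.
T_max = τ_allow·J/r = 7.38×10^7 × 4.486×10^-8 / 0.0130 = 254.7 N·m.
ω = 82.9 rad/s, so P_max = T_max·ω = 2.111×10^4 W.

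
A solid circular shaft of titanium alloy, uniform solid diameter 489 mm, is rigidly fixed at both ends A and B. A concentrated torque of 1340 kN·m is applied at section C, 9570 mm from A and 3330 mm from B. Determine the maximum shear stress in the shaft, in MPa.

43.3 MPa

With uniform GJ and both ends fixed, compatibility θ_AC = θ_CB gives T_A·a = T_B·b, together with T_A + T_B = T₀.
T_A = T₀·b/(a+b) = 1.340e6·3330/12900 = 345900 N·m; T_B = 994100 N·m.
τ in each portion: τ_AC = 1.51×10^7 Pa, τ_CB = 4.33×10^7 Pa; maximum is in CB.
τ_max = T_CB·r/J = 994100·0.244/5.61×10^-3 = 4.330×10^7 Pa.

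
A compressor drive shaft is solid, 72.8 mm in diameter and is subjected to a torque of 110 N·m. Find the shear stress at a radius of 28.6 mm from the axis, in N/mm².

1.14 N/mm²

J = πd⁴/32 = π(0.0728)⁴/32 = 2.758×10^-6 m⁴.
Shear stress varies linearly with radius: τ = T·r/J = 110.0 × 0.0286 / 2.758×10^-6 = 1.141×10^6 Pa.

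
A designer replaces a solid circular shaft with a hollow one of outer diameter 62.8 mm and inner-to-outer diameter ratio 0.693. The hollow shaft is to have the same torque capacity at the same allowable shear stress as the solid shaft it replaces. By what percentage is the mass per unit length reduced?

Equal τ_max and T ⇒ the solid shaft needs d_s³ = d_o³(1−k⁴), so d_s = 62.8·(1−0.693⁴)^(1/3) = 57.54 mm.
Area ratio A_h/A_s = d_o²(1−k²)/d_s² = (1−k²)/(1−k⁴)^(2/3) = 0.6190.
Mass saving = 1 − 0.6190 = 38.1 %.

38.1 %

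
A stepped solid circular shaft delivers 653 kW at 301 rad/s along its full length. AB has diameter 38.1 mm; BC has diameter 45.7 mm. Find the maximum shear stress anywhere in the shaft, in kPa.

200000 kPa

ω = 301 rad/s, so T = P/ω = 653×10³ / 301.0 = 2169 N·m.
Under the same torque, τ_max = 16T/(πd³) is largest where d is smallest — segment AB (d = 38.1 mm).
τ_max = 16·2169/(π·(0.0381)³) = 1.998×10^8 Pa.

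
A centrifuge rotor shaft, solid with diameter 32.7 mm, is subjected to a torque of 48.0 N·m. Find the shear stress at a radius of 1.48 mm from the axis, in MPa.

J = πd⁴/32 = π(0.0327)⁴/32 = 1.123×10^-7 m⁴.
Shear stress varies linearly with radius: τ = T·r/J = 48.00 × 0.00148 / 1.123×10^-7 = 6.329×10^5 Pa.

0.633 MPa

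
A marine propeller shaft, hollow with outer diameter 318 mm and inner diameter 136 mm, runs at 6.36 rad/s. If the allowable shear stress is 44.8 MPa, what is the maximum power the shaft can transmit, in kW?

J = π(d_o⁴ − d_i⁴)/32 = π(0.318⁴ − 0.136⁴)/32 = 9.704×10^-4 m⁴.
T_max = τ_allow·J/r = 4.48×10^7 × 9.704×10^-4 / 0.159 = 273400 N·m.
ω = 6.36 rad/s, so P_max = T_max·ω = 1.739×10^6 W.

1740 kW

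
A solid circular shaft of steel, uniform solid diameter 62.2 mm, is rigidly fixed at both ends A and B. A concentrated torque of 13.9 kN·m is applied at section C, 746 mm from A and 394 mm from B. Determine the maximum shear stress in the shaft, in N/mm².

193 N/mm²

With uniform GJ and both ends fixed, compatibility θ_AC = θ_CB gives T_A·a = T_B·b, together with T_A + T_B = T₀.
T_A = T₀·b/(a+b) = 13900·394/1140 = 4804 N·m; T_B = 9096 N·m.
τ in each portion: τ_AC = 1.02×10^8 Pa, τ_CB = 1.93×10^8 Pa; maximum is in CB.
τ_max = T_CB·r/J = 9096·0.0311/1.47×10^-6 = 1.925×10^8 Pa.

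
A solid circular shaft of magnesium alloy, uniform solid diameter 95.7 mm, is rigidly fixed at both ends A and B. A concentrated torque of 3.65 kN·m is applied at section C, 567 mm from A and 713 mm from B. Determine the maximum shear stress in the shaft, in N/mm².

11.8 N/mm²

With uniform GJ and both ends fixed, compatibility θ_AC = θ_CB gives T_A·a = T_B·b, together with T_A + T_B = T₀.
T_A = T₀·b/(a+b) = 3650·713/1280 = 2033 N·m; T_B = 1617 N·m.
τ in each portion: τ_AC = 1.18×10^7 Pa, τ_CB = 9.40×10^6 Pa; maximum is in AC.
τ_max = T_AC·r/J = 2033·0.0479/8.23×10^-6 = 1.181×10^7 Pa.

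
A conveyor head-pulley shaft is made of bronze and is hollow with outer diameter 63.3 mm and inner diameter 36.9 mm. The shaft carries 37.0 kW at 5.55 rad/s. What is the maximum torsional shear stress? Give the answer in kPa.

ω = 5.55 rad/s, so T = P/ω = 37.0×10³ / 5.550 = 6667 N·m.
J = π(d_o⁴ − d_i⁴)/32 = π(0.0633⁴ − 0.0369⁴)/32 = 1.394×10^-6 m⁴.
τ_max = T·r/J = 6667 × 0.0316 / 1.394×10^-6 = 1.513×10^8 Pa.

151000 kPa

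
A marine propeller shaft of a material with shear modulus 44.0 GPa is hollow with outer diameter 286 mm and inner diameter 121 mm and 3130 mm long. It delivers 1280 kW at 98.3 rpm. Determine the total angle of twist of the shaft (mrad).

ω = 2π·98.3/60 = 10.29 rad/s, so T = P/ω = 1280×10³ / 10.29 = 124300 N·m.
J = π(d_o⁴ − d_i⁴)/32 = π(0.286⁴ − 0.121⁴)/32 = 6.358×10^-4 m⁴.
θ = T·L/(G·J) = 124300 × 3.13 / (44.0×10⁹ × 6.358×10^-4) = 0.01391 rad.

13.9 mrad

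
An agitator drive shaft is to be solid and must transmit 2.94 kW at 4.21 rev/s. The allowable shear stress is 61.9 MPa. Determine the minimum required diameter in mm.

ω = 2π·4.21 = 26.45 rad/s, so T = P/ω = 2.94×10³ / 26.45 = 111.1 N·m.
For a solid shaft τ_max = 16T/(πd³), so d = (16T/(π τ_allow))^(1/3) = (16·111.1/(π·6.19×10^7))^(1/3) = 0.02091 m.

20.9 mm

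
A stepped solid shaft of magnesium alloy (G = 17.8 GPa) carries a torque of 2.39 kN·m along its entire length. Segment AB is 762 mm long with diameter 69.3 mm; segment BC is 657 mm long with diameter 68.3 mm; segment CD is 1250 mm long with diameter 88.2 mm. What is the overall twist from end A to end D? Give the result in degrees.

6.57°

J_AB = π(0.0693)⁴/32 = 2.26×10^-6 m⁴; J_BC = π(0.0683)⁴/32 = 2.14×10^-6 m⁴; J_CD = π(0.0882)⁴/32 = 5.94×10^-6 m⁴.
θ = (T/G)·Σ L_i/J_i = (2390/17.8×10⁹)·(0.762/2.26×10^-6 + 0.657/2.14×10^-6 + 1.25/5.94×10^-6) = 0.1147 rad.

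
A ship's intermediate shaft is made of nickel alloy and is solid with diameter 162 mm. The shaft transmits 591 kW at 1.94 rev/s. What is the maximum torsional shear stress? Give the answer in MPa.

58.1 MPa

ω = 2π·1.94 = 12.19 rad/s, so T = P/ω = 591×10³ / 12.19 = 48480 N·m.
J = πd⁴/32 = π(0.162)⁴/32 = 6.762×10^-5 m⁴.
τ_max = T·r/J = 48480 × 0.0810 / 6.762×10^-5 = 5.808×10^7 Pa.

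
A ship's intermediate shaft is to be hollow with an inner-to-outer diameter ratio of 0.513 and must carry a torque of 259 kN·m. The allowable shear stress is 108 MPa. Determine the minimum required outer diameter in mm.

236 mm

For a hollow shaft with d_i/d_o = 0.513: τ_max = 16T/(π d_o³ (1−k⁴)), so d_o = [16T/(π τ_allow (1−k⁴))]^(1/3) = [16·259000/(π·1.08×10^8·0.9307)]^(1/3) = 0.2359 m.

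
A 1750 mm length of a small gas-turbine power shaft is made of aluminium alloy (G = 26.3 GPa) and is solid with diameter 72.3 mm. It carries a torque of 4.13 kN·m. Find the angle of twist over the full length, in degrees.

5.87°

J = πd⁴/32 = π(0.0723)⁴/32 = 2.683×10^-6 m⁴.
θ = T·L/(G·J) = 4130 × 1.75 / (26.3×10⁹ × 2.683×10^-6) = 0.1024 rad.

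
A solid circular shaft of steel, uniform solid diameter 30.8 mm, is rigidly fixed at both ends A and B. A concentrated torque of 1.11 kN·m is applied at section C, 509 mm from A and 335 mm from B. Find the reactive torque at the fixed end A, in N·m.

441 N·m

With uniform GJ and both ends fixed, compatibility θ_AC = θ_CB gives T_A·a = T_B·b, together with T_A + T_B = T₀.
T_A = T₀·b/(a+b) = 1110·335/844.0 = 440.6 N·m; T_B = 669.4 N·m.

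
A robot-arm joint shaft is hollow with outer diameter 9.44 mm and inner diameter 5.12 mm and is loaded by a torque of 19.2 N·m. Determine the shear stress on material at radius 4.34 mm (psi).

17000 psi

J = π(d_o⁴ − d_i⁴)/32 = π(0.00944⁴ − 0.00512⁴)/32 = 7.122×10^-10 m⁴.
Shear stress varies linearly with radius: τ = T·r/J = 19.20 × 0.00434 / 7.122×10^-10 = 1.170×10^8 Pa.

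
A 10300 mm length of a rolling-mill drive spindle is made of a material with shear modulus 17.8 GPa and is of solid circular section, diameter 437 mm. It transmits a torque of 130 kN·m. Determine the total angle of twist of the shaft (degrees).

1.20°

J = πd⁴/32 = π(0.437)⁴/32 = 3.580×10^-3 m⁴.
θ = T·L/(G·J) = 130000 × 10.3 / (17.8×10⁹ × 3.580×10^-3) = 0.02101 rad.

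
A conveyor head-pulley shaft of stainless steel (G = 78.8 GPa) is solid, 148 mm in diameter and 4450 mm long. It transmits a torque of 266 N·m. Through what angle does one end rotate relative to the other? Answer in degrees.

J = πd⁴/32 = π(0.148)⁴/32 = 4.710×10^-5 m⁴.
θ = T·L/(G·J) = 266.0 × 4.45 / (78.8×10⁹ × 4.710×10^-5) = 3.189×10^-4 rad.

0.0183°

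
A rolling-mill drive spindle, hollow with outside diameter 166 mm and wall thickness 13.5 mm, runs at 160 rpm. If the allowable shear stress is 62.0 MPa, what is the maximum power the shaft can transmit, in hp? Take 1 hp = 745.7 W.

636 hp

J = π(d_o⁴ − d_i⁴)/32 = π(0.166⁴ − 0.139⁴)/32 = 3.790×10^-5 m⁴.
T_max = τ_allow·J/r = 6.20×10^7 × 3.790×10^-5 / 0.0830 = 28310 N·m.
ω = 2π·160/60 = 16.76 rad/s, so P_max = T_max·ω = 4.743×10^5 W.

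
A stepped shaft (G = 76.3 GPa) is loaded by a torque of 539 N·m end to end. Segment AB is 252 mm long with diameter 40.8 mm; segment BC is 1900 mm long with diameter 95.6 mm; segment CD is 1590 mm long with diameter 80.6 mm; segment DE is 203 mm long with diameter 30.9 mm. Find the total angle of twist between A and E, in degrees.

J_AB = π(0.0408)⁴/32 = 2.72×10^-7 m⁴; J_BC = π(0.0956)⁴/32 = 8.20×10^-6 m⁴; J_CD = π(0.0806)⁴/32 = 4.14×10^-6 m⁴; J_DE = π(0.0309)⁴/32 = 8.95×10^-8 m⁴.
θ = (T/G)·Σ L_i/J_i = (539.0/76.3×10⁹)·(0.252/2.72×10^-7 + 1.90/8.20×10^-6 + 1.59/4.14×10^-6 + 0.203/8.95×10^-8) = 0.02691 rad.

1.54°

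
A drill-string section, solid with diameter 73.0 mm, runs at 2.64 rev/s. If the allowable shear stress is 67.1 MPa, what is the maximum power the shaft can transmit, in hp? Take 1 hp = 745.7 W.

J = πd⁴/32 = π(0.0730)⁴/32 = 2.788×10^-6 m⁴.
T_max = τ_allow·J/r = 6.71×10^7 × 2.788×10^-6 / 0.0365 = 5125 N·m.
ω = 2π·2.64 = 16.59 rad/s, so P_max = T_max·ω = 8.502×10^4 W.

114 hp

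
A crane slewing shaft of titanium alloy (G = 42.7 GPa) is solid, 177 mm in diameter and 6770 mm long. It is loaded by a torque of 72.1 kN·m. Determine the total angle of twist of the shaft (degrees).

6.80°

J = πd⁴/32 = π(0.177)⁴/32 = 9.636×10^-5 m⁴.
θ = T·L/(G·J) = 72100 × 6.77 / (42.7×10⁹ × 9.636×10^-5) = 0.1186 rad.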